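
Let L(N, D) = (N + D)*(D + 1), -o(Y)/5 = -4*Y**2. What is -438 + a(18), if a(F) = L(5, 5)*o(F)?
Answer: 388362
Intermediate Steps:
o(Y) = 20*Y**2 (o(Y) = -(-20)*Y**2 = 20*Y**2)
L(N, D) = (1 + D)*(D + N) (L(N, D) = (D + N)*(1 + D) = (1 + D)*(D + N))
a(F) = 1200*F**2 (a(F) = (5 + 5 + 5**2 + 5*5)*(20*F**2) = (5 + 5 + 25 + 25)*(20*F**2) = 60*(20*F**2) = 1200*F**2)
-438 + a(18) = -438 + 1200*18**2 = -438 + 1200*324 = -438 + 388800 = 388362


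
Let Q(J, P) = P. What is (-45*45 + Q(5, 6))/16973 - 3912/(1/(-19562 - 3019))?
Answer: 1499341726437/16973 ≈ 8.8337e+7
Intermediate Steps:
(-45*45 + Q(5, 6))/16973 - 3912/(1/(-19562 - 3019)) = (-45*45 + 6)/16973 - 3912/(1/(-19562 - 3019)) = (-2025 + 6)*(1/16973) - 3912/(1/(-22581)) = -2019*1/16973 - 3912/(-1/22581) = -2019/16973 - 3912*(-22581) = -2019/16973 + 88336872 = 1499341726437/16973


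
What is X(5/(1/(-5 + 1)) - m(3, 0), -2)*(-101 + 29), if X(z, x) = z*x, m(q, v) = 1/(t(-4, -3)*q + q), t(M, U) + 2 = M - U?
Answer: -2856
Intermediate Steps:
t(M, U) = -2 + M - U (t(M, U) = -2 + (M - U) = -2 + M - U)
m(q, v) = -1/(2*q) (m(q, v) = 1/((-2 - 4 - 1*(-3))*q + q) = 1/((-2 - 4 + 3)*q + q) = 1/(-3*q + q) = 1/(-2*q) = -1/(2*q))
X(z, x) = x*z
X(5/(1/(-5 + 1)) - m(3, 0), -2)*(-101 + 29) = (-2*(5/(1/(-5 + 1)) - (-1)/(2*3)))*(-101 + 29) = -2*(5/(1/(-4)) - (-1)/(2*3))*(-72) = -2*(5/(-¼) - 1*(-⅙))*(-72) = -2*(5*(-4) + ⅙)*(-72) = -2*(-20 + ⅙)*(-72) = -2*(-119/6)*(-72) = (119/3)*(-72) = -2856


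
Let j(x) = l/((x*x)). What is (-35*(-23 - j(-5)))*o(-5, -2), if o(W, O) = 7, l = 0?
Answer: 5635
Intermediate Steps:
j(x) = 0 (j(x) = 0/((x*x)) = 0/(x²) = 0/x² = 0)
(-35*(-23 - j(-5)))*o(-5, -2) = -35*(-23 - 1*0)*7 = -35*(-23 + 0)*7 = -35*(-23)*7 = 805*7 = 5635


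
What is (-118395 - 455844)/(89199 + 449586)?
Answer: -191413/179595 ≈ -1.0658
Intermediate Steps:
(-118395 - 455844)/(89199 + 449586) = -574239/538785 = -574239*1/538785 = -191413/179595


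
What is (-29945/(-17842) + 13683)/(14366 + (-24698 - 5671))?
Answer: -244162031/285525526 ≈ -0.85513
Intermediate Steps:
(-29945/(-17842) + 13683)/(14366 + (-24698 - 5671)) = (-29945*(-1/17842) + 13683)/(14366 - 30369) = (29945/17842 + 13683)/(-16003) = (244162031/17842)*(-1/16003) = -244162031/285525526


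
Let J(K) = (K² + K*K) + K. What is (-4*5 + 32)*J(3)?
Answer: 252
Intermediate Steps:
J(K) = K + 2*K² (J(K) = (K² + K²) + K = 2*K² + K = K + 2*K²)
(-4*5 + 32)*J(3) = (-4*5 + 32)*(3*(1 + 2*3)) = (-20 + 32)*(3*(1 + 6)) = 12*(3*7) = 12*21 = 252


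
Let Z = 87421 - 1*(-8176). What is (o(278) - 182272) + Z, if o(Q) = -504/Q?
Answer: -12048077/139 ≈ -86677.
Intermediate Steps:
Z = 95597 (Z = 87421 + 8176 = 95597)
(o(278) - 182272) + Z = (-504/278 - 182272) + 95597 = (-504*1/278 - 182272) + 95597 = (-252/139 - 182272) + 95597 = -25336060/139 + 95597 = -12048077/139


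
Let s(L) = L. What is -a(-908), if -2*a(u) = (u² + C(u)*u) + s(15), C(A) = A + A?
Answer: 2473407/2 ≈ 1.2367e+6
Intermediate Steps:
C(A) = 2*A
a(u) = -15/2 - 3*u²/2 (a(u) = -((u² + (2*u)*u) + 15)/2 = -((u² + 2*u²) + 15)/2 = -(3*u² + 15)/2 = -(15 + 3*u²)/2 = -15/2 - 3*u²/2)
-a(-908) = -(-15/2 - 3/2*(-908)²) = -(-15/2 - 3/2*824464) = -(-15/2 - 1236696) = -1*(-2473407/2) = 2473407/2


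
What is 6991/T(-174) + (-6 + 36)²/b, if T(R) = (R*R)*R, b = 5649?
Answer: 1567243147/9919689192 ≈ 0.15799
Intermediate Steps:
T(R) = R³ (T(R) = R²*R = R³)
6991/T(-174) + (-6 + 36)²/b = 6991/((-174)³) + (-6 + 36)²/5649 = 6991/(-5268024) + 30²*(1/5649) = 6991*(-1/5268024) + 900*(1/5649) = -6991/5268024 + 300/1883 = 1567243147/9919689192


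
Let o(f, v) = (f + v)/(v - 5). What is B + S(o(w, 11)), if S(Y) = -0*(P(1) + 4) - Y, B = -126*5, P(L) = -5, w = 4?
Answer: -1265/2 ≈ -632.50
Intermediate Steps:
o(f, v) = (f + v)/(-5 + v)
B = -630
S(Y) = -Y (S(Y) = -0*(-5 + 4) - Y = -0*(-1) - Y = -1*0 - Y = 0 - Y = -Y)
B + S(o(w, 11)) = -630 - (4 + 11)/(-5 + 11) = -630 - 15/6 = -630 - 1*5/2 = -630 - 5/2 = -1265/2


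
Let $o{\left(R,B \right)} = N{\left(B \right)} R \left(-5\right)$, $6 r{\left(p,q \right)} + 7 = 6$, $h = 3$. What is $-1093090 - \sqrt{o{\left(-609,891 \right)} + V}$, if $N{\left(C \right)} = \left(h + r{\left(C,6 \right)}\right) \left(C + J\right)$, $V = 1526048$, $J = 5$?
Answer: $-1093090 - 4 \sqrt{578518} \approx -1.0961 \cdot 10^{6}$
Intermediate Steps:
$r{\left(p,q \right)} = - \frac{1}{6}$ ($r{\left(p,q \right)} = - \frac{7}{6} + \frac{1}{6} \cdot 6 = - \frac{7}{6} + 1 = - \frac{1}{6}$)
$N{\left(C \right)} = \frac{85}{6} + \frac{17 C}{6}$ ($N{\left(C \right)} = \left(3 - \frac{1}{6}\right) \left(C + 5\right) = \frac{17 \left(5 + C\right)}{6} = \frac{85}{6} + \frac{17 C}{6}$)
$o{\left(R,B \right)} = - 5 R \left(\frac{85}{6} + \frac{17 B}{6}\right)$ ($o{\left(R,B \right)} = \left(\frac{85}{6} + \frac{17 B}{6}\right) R \left(-5\right) = R \left(\frac{85}{6} + \frac{17 B}{6}\right) \left(-5\right) = - 5 R \left(\frac{85}{6} + \frac{17 B}{6}\right)$)
$-1093090 - \sqrt{o{\left(-609,891 \right)} + V} = -1093090 - \sqrt{\left(- \frac{85}{6}\right) \left(-609\right) \left(5 + 891\right) + 1526048} = -1093090 - \sqrt{\left(- \frac{85}{6}\right) \left(-609\right) 896 + 1526048} = -1093090 - \sqrt{7730240 + 1526048} = -1093090 - \sqrt{9256288} = -1093090 - 4 \sqrt{578518}$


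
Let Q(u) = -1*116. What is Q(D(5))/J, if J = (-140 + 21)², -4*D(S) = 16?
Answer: -116/14161 ≈ -0.0081915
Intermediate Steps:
D(S) = -4 (D(S) = -¼*16 = -4)
Q(u) = -116
J = 14161 (J = (-119)² = 14161)
Q(D(5))/J = -116/14161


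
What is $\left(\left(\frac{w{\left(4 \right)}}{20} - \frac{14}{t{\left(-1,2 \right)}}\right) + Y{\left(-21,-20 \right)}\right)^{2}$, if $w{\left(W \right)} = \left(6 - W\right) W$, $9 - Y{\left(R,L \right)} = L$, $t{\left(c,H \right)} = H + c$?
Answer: $\frac{5929}{25} \approx 237.16$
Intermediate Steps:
$Y{\left(R,L \right)} = 9 - L$
$w{\left(W \right)} = W \left(6 - W\right)$
$\left(\left(\frac{w{\left(4 \right)}}{20} - \frac{14}{t{\left(-1,2 \right)}}\right) + Y{\left(-21,-20 \right)}\right)^{2} = \left(\left(\frac{4 \left(6 - 4\right)}{20} - \frac{14}{2 - 1}\right) + \left(9 - -20\right)\right)^{2} = \left(\left(4 \left(6 - 4\right) \frac{1}{20} - \frac{14}{1}\right) + \left(9 + 20\right)\right)^{2} = \left(\left(4 \cdot 2 \cdot \frac{1}{20} - 14\right) + 29\right)^{2} = \left(\left(8 \cdot \frac{1}{20} - 14\right) + 29\right)^{2} = \left(\left(\frac{2}{5} - 14\right) + 29\right)^{2} = \left(- \frac{68}{5} + 29\right)^{2} = \left(\frac{77}{5}\right)^{2} = \frac{5929}{25}$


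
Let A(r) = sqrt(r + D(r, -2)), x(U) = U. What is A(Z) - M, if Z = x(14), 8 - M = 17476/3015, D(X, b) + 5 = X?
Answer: -6644/3015 + sqrt(23) ≈ 2.5922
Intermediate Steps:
D(X, b) = -5 + X
M = 6644/3015 (M = 8 - 17476/3015 = 6644/3015 ≈ 2.2036)
Z = 14
A(r) = sqrt(-5 + 2*r) (A(r) = sqrt(r + (-5 + r)) = sqrt(-5 + 2*r))
A(Z) - M = sqrt(-5 + 2*14) - 1*6644/3015 = sqrt(-5 + 28) - 6644/3015 = sqrt(23) - 6644/3015 = -6644/3015 + sqrt(23)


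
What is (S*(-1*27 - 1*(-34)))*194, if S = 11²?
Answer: 164318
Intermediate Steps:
S = 121
(S*(-1*27 - 1*(-34)))*194 = (121*(-1*27 - 1*(-34)))*194 = (121*(-27 + 34))*194 = (121*7)*194 = 847*194 = 164318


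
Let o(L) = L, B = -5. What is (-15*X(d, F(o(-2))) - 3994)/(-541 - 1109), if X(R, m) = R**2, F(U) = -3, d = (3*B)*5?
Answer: 88369/1650 ≈ 53.557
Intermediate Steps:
d = -75 (d = (3*(-5))*5 = -15*5 = -75)
(-15*X(d, F(o(-2))) - 3994)/(-541 - 1109) = (-15*(-75)**2 - 3994)/(-541 - 1109) = (-15*5625 - 3994)/(-1650) = (-84375 - 3994)*(-1/1650) = -88369*(-1/1650) = 88369/1650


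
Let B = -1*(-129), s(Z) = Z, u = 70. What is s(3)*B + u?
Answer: 457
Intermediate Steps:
B = 129
s(3)*B + u = 3*129 + 70 = 387 + 70 = 457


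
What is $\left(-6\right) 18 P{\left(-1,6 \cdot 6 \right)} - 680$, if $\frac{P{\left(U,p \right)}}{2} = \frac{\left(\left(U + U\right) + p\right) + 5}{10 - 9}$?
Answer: $-9104$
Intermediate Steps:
$P{\left(U,p \right)} = 10 + 2 p + 4 U$ ($P{\left(U,p \right)} = 2 \frac{\left(\left(U + U\right) + p\right) + 5}{10 - 9} = 2 \frac{\left(2 U + p\right) + 5}{1} = 2 \left(\left(p + 2 U\right) + 5\right) 1 = 2 \left(5 + p + 2 U\right) 1 = 2 \left(5 + p + 2 U\right) = 10 + 2 p + 4 U$)
$\left(-6\right) 18 P{\left(-1,6 \cdot 6 \right)} - 680 = \left(-6\right) 18 \left(10 + 2 \cdot 6 \cdot 6 + 4 \left(-1\right)\right) - 680 = - 108 \left(10 + 2 \cdot 36 - 4\right) - 680 = - 108 \left(10 + 72 - 4\right) - 680 = \left(-108\right) 78 - 680 = -8424 - 680 = -9104$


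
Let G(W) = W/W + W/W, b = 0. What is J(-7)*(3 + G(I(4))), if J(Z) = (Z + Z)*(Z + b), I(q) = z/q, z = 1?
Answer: 490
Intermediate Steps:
I(q) = 1/q
G(W) = 2 (G(W) = 1 + 1 = 2)
J(Z) = 2*Z² (J(Z) = (Z + Z)*(Z + 0) = (2*Z)*Z = 2*Z²)
J(-7)*(3 + G(I(4))) = (2*(-7)²)*(3 + 2) = (2*49)*5 = 98*5 = 490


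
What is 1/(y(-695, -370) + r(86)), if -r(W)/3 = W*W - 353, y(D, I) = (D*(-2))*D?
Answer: -1/987179 ≈ -1.0130e-6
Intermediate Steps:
y(D, I) = -2*D**2 (y(D, I) = (-2*D)*D = -2*D**2)
r(W) = 1059 - 3*W**2 (r(W) = -3*(W*W - 353) = -3*(W**2 - 353) = -3*(-353 + W**2) = 1059 - 3*W**2)
1/(y(-695, -370) + r(86)) = 1/(-2*(-695)**2 + (1059 - 3*86**2)) = 1/(-2*483025 + (1059 - 3*7396)) = 1/(-966050 + (1059 - 22188)) = 1/(-966050 - 21129) = 1/(-987179) = -1/987179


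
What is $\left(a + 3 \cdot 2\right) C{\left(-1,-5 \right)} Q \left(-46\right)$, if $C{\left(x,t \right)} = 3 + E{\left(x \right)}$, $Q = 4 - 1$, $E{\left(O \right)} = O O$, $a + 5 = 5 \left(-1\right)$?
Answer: $2208$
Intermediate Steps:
$a = -10$ ($a = -5 + 5 \left(-1\right) = -5 - 5 = -10$)
$E{\left(O \right)} = O^{2}$
$Q = 3$
$C{\left(x,t \right)} = 3 + x^{2}$
$\left(a + 3 \cdot 2\right) C{\left(-1,-5 \right)} Q \left(-46\right) = \left(-10 + 3 \cdot 2\right) \left(3 + \left(-1\right)^{2}\right) 3 \left(-46\right) = \left(-10 + 6\right) \left(3 + 1\right) 3 \left(-46\right) = \left(-4\right) 4 \cdot 3 \left(-46\right) = \left(-16\right) 3 \left(-46\right) = \left(-48\right) \left(-46\right) = 2208$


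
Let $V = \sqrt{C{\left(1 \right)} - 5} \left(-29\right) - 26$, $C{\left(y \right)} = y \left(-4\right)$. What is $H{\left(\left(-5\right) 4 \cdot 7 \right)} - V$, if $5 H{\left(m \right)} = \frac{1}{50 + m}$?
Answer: $\frac{11699}{450} + 87 i \approx 25.998 + 87.0 i$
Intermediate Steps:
$C{\left(y \right)} = - 4 y$
$H{\left(m \right)} = \frac{1}{5 \left(50 + m\right)}$
$V = -26 - 87 i$ ($V = \sqrt{\left(-4\right) 1 - 5} \left(-29\right) - 26 = \sqrt{-4 - 5} \left(-29\right) - 26 = \sqrt{-9} \left(-29\right) - 26 = 3 i \left(-29\right) - 26 = - 87 i - 26 = -26 - 87 i \approx -26.0 - 87.0 i$)
$H{\left(\left(-5\right) 4 \cdot 7 \right)} - V = \frac{1}{5 \left(50 + \left(-5\right) 4 \cdot 7\right)} - \left(-26 - 87 i\right) = \frac{1}{5 \left(50 - 140\right)} + \left(26 + 87 i\right) = \frac{1}{5 \left(-90\right)} + \left(26 + 87 i\right) = \frac{1}{5} \left(- \frac{1}{90}\right) + \left(26 + 87 i\right) = - \frac{1}{450} + \left(26 + 87 i\right) = \frac{11699}{450} + 87 i$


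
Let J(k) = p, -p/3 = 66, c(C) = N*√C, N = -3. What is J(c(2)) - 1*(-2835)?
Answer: 2637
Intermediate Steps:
c(C) = -3*√C
p = -198 (p = -3*66 = -198)
J(k) = -198
J(c(2)) - 1*(-2835) = -198 - 1*(-2835) = -198 + 2835 = 2637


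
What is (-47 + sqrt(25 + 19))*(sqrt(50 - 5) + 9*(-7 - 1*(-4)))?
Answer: 3*(9 - sqrt(5))*(47 - 2*sqrt(11)) ≈ 819.11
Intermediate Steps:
(-47 + sqrt(25 + 19))*(sqrt(50 - 5) + 9*(-7 - 1*(-4))) = (-47 + sqrt(44))*(sqrt(45) + 9*(-7 + 4)) = (-47 + 2*sqrt(11))*(3*sqrt(5) + 9*(-3)) = (-47 + 2*sqrt(11))*(3*sqrt(5) - 27) = (-47 + 2*sqrt(11))*(-27 + 3*sqrt(5))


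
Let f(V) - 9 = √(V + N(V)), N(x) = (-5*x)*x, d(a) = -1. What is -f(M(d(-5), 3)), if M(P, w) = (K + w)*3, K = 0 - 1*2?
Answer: -9 - I*√42 ≈ -9.0 - 6.4807*I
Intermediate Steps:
K = -2 (K = 0 - 2 = -2)
M(P, w) = -6 + 3*w (M(P, w) = (-2 + w)*3 = -6 + 3*w)
N(x) = -5*x²
f(V) = 9 + √(V - 5*V²)
-f(M(d(-5), 3)) = -(9 + √((-6 + 3*3)*(1 - 5*(-6 + 3*3)))) = -(9 + √((-6 + 9)*(1 - 5*(-6 + 9)))) = -(9 + √(3*(1 - 5*3))) = -(9 + √(3*(1 - 15))) = -(9 + √(3*(-14))) = -(9 + √(-42)) = -(9 + I*√42) = -9 - I*√42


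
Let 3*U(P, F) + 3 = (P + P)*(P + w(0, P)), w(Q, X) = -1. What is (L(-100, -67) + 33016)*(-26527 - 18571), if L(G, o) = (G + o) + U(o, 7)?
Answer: -4855070288/3 ≈ -1.6184e+9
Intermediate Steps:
U(P, F) = -1 + 2*P*(-1 + P)/3 (U(P, F) = -1 + ((P + P)*(P - 1))/3 = -1 + ((2*P)*(-1 + P))/3 = -1 + (2*P*(-1 + P))/3 = -1 + 2*P*(-1 + P)/3)
L(G, o) = -1 + G + o/3 + 2*o**2/3 (L(G, o) = (G + o) + (-1 - 2*o/3 + 2*o**2/3) = -1 + G + o/3 + 2*o**2/3)
(L(-100, -67) + 33016)*(-26527 - 18571) = ((-1 - 100 + (1/3)*(-67) + (2/3)*(-67)**2) + 33016)*(-26527 - 18571) = ((-1 - 100 - 67/3 + (2/3)*4489) + 33016)*(-45098) = ((-1 - 100 - 67/3 + 8978/3) + 33016)*(-45098) = (8608/3 + 33016)*(-45098) = (107656/3)*(-45098) = -4855070288/3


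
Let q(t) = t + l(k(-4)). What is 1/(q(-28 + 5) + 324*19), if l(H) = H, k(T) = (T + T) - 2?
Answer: 1/6123 ≈ 0.00016332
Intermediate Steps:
k(T) = -2 + 2*T (k(T) = 2*T - 2 = -2 + 2*T)
q(t) = -10 + t (q(t) = t + (-2 + 2*(-4)) = t + (-2 - 8) = t - 10 = -10 + t)
1/(q(-28 + 5) + 324*19) = 1/((-10 + (-28 + 5)) + 324*19) = 1/((-10 - 23) + 6156) = 1/(-33 + 6156) = 1/6123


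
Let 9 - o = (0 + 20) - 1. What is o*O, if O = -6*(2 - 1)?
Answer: 60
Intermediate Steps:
o = -10 (o = 9 - ((0 + 20) - 1) = 9 - (20 - 1) = 9 - 1*19 = 9 - 19 = -10)
O = -6 (O = -6*1 = -6)
o*O = -10*(-6) = 60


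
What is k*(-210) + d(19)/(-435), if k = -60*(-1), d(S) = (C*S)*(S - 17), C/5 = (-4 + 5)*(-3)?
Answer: -365362/29 ≈ -12599.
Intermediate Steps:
C = -15 (C = 5*((-4 + 5)*(-3)) = 5*(1*(-3)) = 5*(-3) = -15)
d(S) = -15*S*(-17 + S) (d(S) = (-15*S)*(S - 17) = (-15*S)*(-17 + S) = -15*S*(-17 + S))
k = 60
k*(-210) + d(19)/(-435) = 60*(-210) + (15*19*(17 - 1*19))/(-435) = -12600 + (15*19*(17 - 19))*(-1/435) = -12600 + (15*19*(-2))*(-1/435) = -12600 - 570*(-1/435) = -12600 + 38/29 = -365362/29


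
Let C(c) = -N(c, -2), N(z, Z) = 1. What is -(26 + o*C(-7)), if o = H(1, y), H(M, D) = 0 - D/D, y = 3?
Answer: -27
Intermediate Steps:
H(M, D) = -1 (H(M, D) = 0 - 1*1 = 0 - 1 = -1)
o = -1
C(c) = -1 (C(c) = -1*1 = -1)
-(26 + o*C(-7)) = -(26 - 1*(-1)) = -(26 + 1) = -1*27 = -27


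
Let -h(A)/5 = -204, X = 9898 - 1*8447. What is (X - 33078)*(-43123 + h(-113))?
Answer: 1331591581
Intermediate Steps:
X = 1451 (X = 9898 - 8447 = 1451)
h(A) = 1020 (h(A) = -5*(-204) = 1020)
(X - 33078)*(-43123 + h(-113)) = (1451 - 33078)*(-43123 + 1020) = -31627*(-42103) = 1331591581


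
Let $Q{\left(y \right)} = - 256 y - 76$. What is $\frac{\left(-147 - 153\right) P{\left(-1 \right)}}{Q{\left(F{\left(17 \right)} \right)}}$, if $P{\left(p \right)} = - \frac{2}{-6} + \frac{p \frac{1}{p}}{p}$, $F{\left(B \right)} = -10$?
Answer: $\frac{50}{621} \approx 0.080515$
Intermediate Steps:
$P{\left(p \right)} = \frac{1}{3} + \frac{1}{p}$ ($P{\left(p \right)} = \left(-2\right) \left(- \frac{1}{6}\right) + 1 \frac{1}{p} = \frac{1}{3} + \frac{1}{p}$)
$Q{\left(y \right)} = -76 - 256 y$
$\frac{\left(-147 - 153\right) P{\left(-1 \right)}}{Q{\left(F{\left(17 \right)} \right)}} = \frac{\left(-147 - 153\right) \frac{3 - 1}{3 \left(-1\right)}}{-76 - -2560} = \frac{\left(-300\right) \frac{1}{3} \left(-1\right) 2}{-76 + 2560} = \frac{\left(-300\right) \left(- \frac{2}{3}\right)}{2484} = 200 \cdot \frac{1}{2484} = \frac{50}{621}$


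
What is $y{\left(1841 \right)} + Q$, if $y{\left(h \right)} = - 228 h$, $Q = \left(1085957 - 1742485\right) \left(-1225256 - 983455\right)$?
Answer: $1450080195660$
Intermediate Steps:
$Q = 1450080615408$ ($Q = \left(-656528\right) \left(-2208711\right) = 1450080615408$)
$y{\left(1841 \right)} + Q = \left(-228\right) 1841 + 1450080615408 = -419748 + 1450080615408 = 1450080195660$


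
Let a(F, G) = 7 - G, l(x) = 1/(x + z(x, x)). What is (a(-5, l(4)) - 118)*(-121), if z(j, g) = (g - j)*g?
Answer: 53845/4 ≈ 13461.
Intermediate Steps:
z(j, g) = g*(g - j)
l(x) = 1/x (l(x) = 1/(x + x*(x - x)) = 1/(x + x*0) = 1/(x + 0) = 1/x)
(a(-5, l(4)) - 118)*(-121) = ((7 - 1/4) - 118)*(-121) = ((7 - 1*¼) - 118)*(-121) = ((7 - ¼) - 118)*(-121) = (27/4 - 118)*(-121) = -445/4*(-121) = 53845/4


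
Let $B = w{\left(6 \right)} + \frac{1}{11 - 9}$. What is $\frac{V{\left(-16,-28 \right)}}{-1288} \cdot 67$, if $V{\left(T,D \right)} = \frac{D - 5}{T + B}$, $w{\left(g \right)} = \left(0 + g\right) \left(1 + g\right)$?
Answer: $\frac{2211}{34132} \approx 0.064778$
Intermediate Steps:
$w{\left(g \right)} = g \left(1 + g\right)$
$B = \frac{85}{2}$ ($B = 6 \left(1 + 6\right) + \frac{1}{11 - 9} = 6 \cdot 7 + \frac{1}{2} = 42 + \frac{1}{2} = \frac{85}{2} \approx 42.5$)
$V{\left(T,D \right)} = \frac{-5 + D}{\frac{85}{2} + T}$ ($V{\left(T,D \right)} = \frac{D - 5}{T + \frac{85}{2}} = \frac{-5 + D}{\frac{85}{2} + T}$)
$\frac{V{\left(-16,-28 \right)}}{-1288} \cdot 67 = \frac{2 \frac{1}{85 + 2 \left(-16\right)} \left(-5 - 28\right)}{-1288} \cdot 67 = 2 \frac{1}{85 - 32} \left(-33\right) \left(- \frac{1}{1288}\right) 67 = 2 \cdot \frac{1}{53} \left(-33\right) \left(- \frac{1}{1288}\right) 67 = \left(- \frac{66}{53}\right) \left(- \frac{1}{1288}\right) 67 = \frac{33}{34132} \cdot 67 = \frac{2211}{34132}$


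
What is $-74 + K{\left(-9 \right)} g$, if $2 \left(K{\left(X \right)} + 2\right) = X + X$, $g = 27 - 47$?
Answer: $146$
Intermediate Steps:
$g = -20$ ($g = 27 - 47 = -20$)
$K{\left(X \right)} = -2 + X$ ($K{\left(X \right)} = -2 + \frac{X + X}{2} = -2 + \frac{2 X}{2} = -2 + X$)
$-74 + K{\left(-9 \right)} g = -74 + \left(-2 - 9\right) \left(-20\right) = -74 - -220 = -74 + 220 = 146$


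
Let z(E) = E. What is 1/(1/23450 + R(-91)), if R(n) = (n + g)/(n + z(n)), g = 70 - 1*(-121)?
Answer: -304850/167487 ≈ -1.8201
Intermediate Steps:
g = 191 (g = 70 + 121 = 191)
R(n) = (191 + n)/(2*n) (R(n) = (n + 191)/(n + n) = (191 + n)/((2*n)) = (191 + n)*(1/(2*n)) = (191 + n)/(2*n))
1/(1/23450 + R(-91)) = 1/(1/23450 + (1/2)*(191 - 91)/(-91)) = 1/(1/23450 + (1/2)*(-1/91)*100) = 1/(1/23450 - 50/91) = 1/(-167487/304850) = -304850/167487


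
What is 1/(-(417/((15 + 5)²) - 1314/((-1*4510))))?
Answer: -180400/240627 ≈ -0.74971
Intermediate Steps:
1/(-(417/((15 + 5)²) - 1314/((-1*4510)))) = 1/(-(417/(20²) - 1314/(-4510))) = 1/(-(417/400 - 1314*(-1/4510))) = 1/(-(417*(1/400) + 657/2255)) = 1/(-(417/400 + 657/2255)) = 1/(-1*240627/180400) = 1/(-240627/180400) = -180400/240627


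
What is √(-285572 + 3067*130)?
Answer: √113138 ≈ 336.36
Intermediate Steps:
√(-285572 + 3067*130) = √(-285572 + 398710) = √113138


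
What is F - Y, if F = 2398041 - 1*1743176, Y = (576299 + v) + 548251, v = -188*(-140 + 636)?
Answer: -376437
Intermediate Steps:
v = -93248 (v = -188*496 = -93248)
Y = 1031302 (Y = (576299 - 93248) + 548251 = 483051 + 548251 = 1031302)
F = 654865 (F = 2398041 - 1743176 = 654865)
F - Y = 654865 - 1*1031302 = 654865 - 1031302 = -376437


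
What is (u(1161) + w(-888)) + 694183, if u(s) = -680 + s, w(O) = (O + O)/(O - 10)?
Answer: 311905024/449 ≈ 6.9467e+5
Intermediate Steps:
w(O) = 2*O/(-10 + O) (w(O) = (2*O)/(-10 + O) = 2*O/(-10 + O))
(u(1161) + w(-888)) + 694183 = ((-680 + 1161) + 2*(-888)/(-10 - 888)) + 694183 = (481 + 2*(-888)/(-898)) + 694183 = (481 + 2*(-888)*(-1/898)) + 694183 = (481 + 888/449) + 694183 = 216857/449 + 694183 = 311905024/449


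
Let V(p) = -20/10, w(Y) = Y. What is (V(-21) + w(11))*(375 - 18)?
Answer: 3213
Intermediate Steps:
V(p) = -2 (V(p) = -20*⅒ = -2)
(V(-21) + w(11))*(375 - 18) = (-2 + 11)*(375 - 18) = 9*357 = 3213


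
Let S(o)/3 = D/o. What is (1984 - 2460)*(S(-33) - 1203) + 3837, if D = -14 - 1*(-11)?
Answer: 6339687/11 ≈ 5.7634e+5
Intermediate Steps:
D = -3 (D = -14 + 11 = -3)
S(o) = -9/o (S(o) = 3*(-3/o) = -9/o)
(1984 - 2460)*(S(-33) - 1203) + 3837 = (1984 - 2460)*(-9/(-33) - 1203) + 3837 = -476*(-9*(-1/33) - 1203) + 3837 = -476*(3/11 - 1203) + 3837 = -476*(-13230/11) + 3837 = 6297480/11 + 3837 = 6339687/11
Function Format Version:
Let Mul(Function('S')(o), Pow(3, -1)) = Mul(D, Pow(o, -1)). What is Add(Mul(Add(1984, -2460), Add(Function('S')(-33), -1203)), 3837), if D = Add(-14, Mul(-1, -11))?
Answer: Rational(6339687, 11) ≈ 5.7634e+5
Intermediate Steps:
D = -3 (D = Add(-14, 11) = -3)
Function('S')(o) = Mul(-9, Pow(o, -1)) (Function('S')(o) = Mul(3, Mul(-3, Pow(o, -1))) = Mul(-9, Pow(o, -1)))
Add(Mul(Add(1984, -2460), Add(Function('S')(-33), -1203)), 3837) = Add(Mul(Add(1984, -2460), Add(Mul(-9, Pow(-33, -1)), -1203)), 3837) = Add(Mul(-476, Add(Mul(-9, Rational(-1, 33)), -1203)), 3837) = Add(Mul(-476, Add(Rational(3, 11), -1203)), 3837) = Add(Mul(-476, Rational(-13230, 11)), 3837) = Add(Rational(6297480, 11), 3837) = Rational(6339687, 11)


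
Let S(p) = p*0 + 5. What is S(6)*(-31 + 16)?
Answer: -75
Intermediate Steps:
S(p) = 5 (S(p) = 0 + 5 = 5)
S(6)*(-31 + 16) = 5*(-31 + 16) = 5*(-15) = -75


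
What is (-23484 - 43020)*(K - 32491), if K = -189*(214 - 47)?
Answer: 4259847216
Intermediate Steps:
K = -31563 (K = -189*167 = -31563)
(-23484 - 43020)*(K - 32491) = (-23484 - 43020)*(-31563 - 32491) = -66504*(-64054) = 4259847216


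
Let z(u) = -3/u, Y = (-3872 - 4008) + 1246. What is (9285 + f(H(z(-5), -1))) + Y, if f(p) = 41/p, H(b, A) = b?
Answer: 8158/3 ≈ 2719.3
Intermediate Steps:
Y = -6634 (Y = -7880 + 1246 = -6634)
(9285 + f(H(z(-5), -1))) + Y = (9285 + 41/((-3/(-5)))) - 6634 = (9285 + 41/((-3*(-⅕)))) - 6634 = (9285 + 41/(⅗)) - 6634 = (9285 + 41*(5/3)) - 6634 = (9285 + 205/3) - 6634 = 28060/3 - 6634 = 8158/3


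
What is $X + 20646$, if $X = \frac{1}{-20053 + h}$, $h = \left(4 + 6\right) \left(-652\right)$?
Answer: $\frac{548626157}{26573} \approx 20646.0$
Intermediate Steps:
$h = -6520$ ($h = 10 \left(-652\right) = -6520$)
$X = - \frac{1}{26573}$ ($X = \frac{1}{-20053 - 6520} = \frac{1}{-26573} = - \frac{1}{26573} \approx -3.7632 \cdot 10^{-5}$)
$X + 20646 = - \frac{1}{26573} + 20646 = \frac{548626157}{26573}$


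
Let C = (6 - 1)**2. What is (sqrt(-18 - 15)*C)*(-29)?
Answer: -725*I*sqrt(33) ≈ -4164.8*I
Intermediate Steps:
C = 25 (C = 5**2 = 25)
(sqrt(-18 - 15)*C)*(-29) = (sqrt(-18 - 15)*25)*(-29) = (sqrt(-33)*25)*(-29) = ((I*sqrt(33))*25)*(-29) = (25*I*sqrt(33))*(-29) = -725*I*sqrt(33)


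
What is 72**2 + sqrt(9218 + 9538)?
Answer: 5184 + 6*sqrt(521) ≈ 5321.0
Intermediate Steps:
72**2 + sqrt(9218 + 9538) = 5184 + sqrt(18756) = 5184 + 6*sqrt(521)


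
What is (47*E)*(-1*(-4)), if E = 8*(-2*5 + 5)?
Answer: -7520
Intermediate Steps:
E = -40 (E = 8*(-10 + 5) = 8*(-5) = -40)
(47*E)*(-1*(-4)) = (47*(-40))*(-1*(-4)) = -1880*4 = -7520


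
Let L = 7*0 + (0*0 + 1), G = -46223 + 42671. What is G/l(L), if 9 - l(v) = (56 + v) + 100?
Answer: 24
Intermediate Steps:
G = -3552
L = 1 (L = 0 + (0 + 1) = 0 + 1 = 1)
l(v) = -147 - v (l(v) = 9 - ((56 + v) + 100) = 9 - (156 + v) = 9 + (-156 - v) = -147 - v)
G/l(L) = -3552/(-147 - 1*1) = -3552/(-147 - 1) = -3552/(-148) = -3552*(-1/148) = 24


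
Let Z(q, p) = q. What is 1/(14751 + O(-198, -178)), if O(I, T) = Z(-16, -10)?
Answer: 1/14735 ≈ 6.7866e-5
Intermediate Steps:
O(I, T) = -16
1/(14751 + O(-198, -178)) = 1/(14751 - 16) = 1/14735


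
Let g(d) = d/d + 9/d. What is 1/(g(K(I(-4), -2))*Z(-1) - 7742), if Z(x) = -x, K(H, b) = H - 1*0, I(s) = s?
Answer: -4/30973 ≈ -0.00012914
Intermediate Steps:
K(H, b) = H (K(H, b) = H + 0 = H)
g(d) = 1 + 9/d
1/(g(K(I(-4), -2))*Z(-1) - 7742) = 1/(((9 - 4)/(-4))*(-1*(-1)) - 7742) = 1/(-1/4*5*1 - 7742) = 1/(-5/4*1 - 7742) = 1/(-5/4 - 7742) = 1/(-30973/4) = -4/30973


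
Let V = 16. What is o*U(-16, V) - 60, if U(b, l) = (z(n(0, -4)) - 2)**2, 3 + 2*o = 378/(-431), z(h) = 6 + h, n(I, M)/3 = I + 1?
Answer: -133599/862 ≈ -154.99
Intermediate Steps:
n(I, M) = 3 + 3*I (n(I, M) = 3*(I + 1) = 3*(1 + I) = 3 + 3*I)
o = -1671/862 (o = -3/2 + (378/(-431))/2 = -3/2 + (378*(-1/431))/2 = -3/2 + (1/2)*(-378/431) = -3/2 - 189/431 = -1671/862 ≈ -1.9385)
U(b, l) = 49 (U(b, l) = ((6 + (3 + 3*0)) - 2)**2 = ((6 + (3 + 0)) - 2)**2 = ((6 + 3) - 2)**2 = (9 - 2)**2 = 7**2 = 49)
o*U(-16, V) - 60 = -1671/862*49 - 60 = -81879/862 - 60 = -133599/862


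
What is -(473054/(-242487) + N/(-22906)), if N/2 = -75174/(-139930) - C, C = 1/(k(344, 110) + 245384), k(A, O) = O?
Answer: 13294257994989382193/6814459298671945830 ≈ 1.9509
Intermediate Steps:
C = 1/245494 (C = 1/(110 + 245384) = 1/245494 ≈ 4.0734e-6)
N = 9227313013/8587993855 (N = 2*(-75174/(-139930) - 1*1/245494) = 2*(-75174*(-1/139930) - 1/245494) = 2*(37587/69965 - 1/245494) = 2*(9227313013/17175987710) = 9227313013/8587993855 ≈ 1.0744)
-(473054/(-242487) + N/(-22906)) = -(473054/(-242487) + (9227313013/8587993855)/(-22906)) = -(473054*(-1/242487) + (9227313013/8587993855)*(-1/22906)) = -(-473054/242487 - 9227313013/196716587242630) = -1*(-13294257994989382193/6814459298671945830) = 13294257994989382193/6814459298671945830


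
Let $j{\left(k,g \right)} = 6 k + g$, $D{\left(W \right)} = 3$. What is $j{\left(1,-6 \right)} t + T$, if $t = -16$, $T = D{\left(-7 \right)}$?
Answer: $3$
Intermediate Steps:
$T = 3$
$j{\left(k,g \right)} = g + 6 k$
$j{\left(1,-6 \right)} t + T = \left(-6 + 6 \cdot 1\right) \left(-16\right) + 3 = \left(-6 + 6\right) \left(-16\right) + 3 = 0 \left(-16\right) + 3 = 0 + 3 = 3$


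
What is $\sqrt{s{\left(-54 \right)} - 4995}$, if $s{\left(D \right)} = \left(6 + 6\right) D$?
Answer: $3 i \sqrt{627} \approx 75.12 i$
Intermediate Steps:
$s{\left(D \right)} = 12 D$
$\sqrt{s{\left(-54 \right)} - 4995} = \sqrt{12 \left(-54\right) - 4995} = \sqrt{-648 - 4995} = \sqrt{-5643} = 3 i \sqrt{627}$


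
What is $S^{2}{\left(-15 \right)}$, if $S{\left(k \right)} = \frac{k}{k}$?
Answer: $1$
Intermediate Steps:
$S{\left(k \right)} = 1$
$S^{2}{\left(-15 \right)} = 1^{2} = 1$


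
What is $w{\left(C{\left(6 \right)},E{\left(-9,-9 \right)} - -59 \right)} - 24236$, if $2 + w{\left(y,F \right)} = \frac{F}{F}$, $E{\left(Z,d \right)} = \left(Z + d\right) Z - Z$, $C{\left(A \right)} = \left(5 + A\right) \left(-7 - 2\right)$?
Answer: $-24237$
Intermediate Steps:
$C{\left(A \right)} = -45 - 9 A$ ($C{\left(A \right)} = \left(5 + A\right) \left(-9\right) = -45 - 9 A$)
$E{\left(Z,d \right)} = - Z + Z \left(Z + d\right)$ ($E{\left(Z,d \right)} = Z \left(Z + d\right) - Z = - Z + Z \left(Z + d\right)$)
$w{\left(y,F \right)} = -1$ ($w{\left(y,F \right)} = -2 + \frac{F}{F} = -2 + 1 = -1$)
$w{\left(C{\left(6 \right)},E{\left(-9,-9 \right)} - -59 \right)} - 24236 = -1 - 24236 = -24237$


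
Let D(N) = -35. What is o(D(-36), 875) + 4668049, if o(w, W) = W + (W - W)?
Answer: 4668924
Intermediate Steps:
o(w, W) = W (o(w, W) = W + 0 = W)
o(D(-36), 875) + 4668049 = 875 + 4668049 = 4668924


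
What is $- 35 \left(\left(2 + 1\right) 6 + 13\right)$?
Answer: $-1085$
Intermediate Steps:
$- 35 \left(\left(2 + 1\right) 6 + 13\right) = - 35 \left(3 \cdot 6 + 13\right) = - 35 \left(18 + 13\right) = \left(-35\right) 31 = -1085$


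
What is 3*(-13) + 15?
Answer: -24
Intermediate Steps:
3*(-13) + 15 = -39 + 15 = -24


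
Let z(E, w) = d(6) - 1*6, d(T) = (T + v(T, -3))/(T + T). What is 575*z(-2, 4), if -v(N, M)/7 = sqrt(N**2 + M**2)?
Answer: -6325/2 - 4025*sqrt(5)/4 ≈ -5412.5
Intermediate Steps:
v(N, M) = -7*sqrt(M**2 + N**2) (v(N, M) = -7*sqrt(N**2 + M**2) = -7*sqrt(M**2 + N**2))
d(T) = (T - 7*sqrt(9 + T**2))/(2*T) (d(T) = (T - 7*sqrt((-3)**2 + T**2))/(T + T) = (T - 7*sqrt(9 + T**2))/((2*T)) = (T - 7*sqrt(9 + T**2))*(1/(2*T)) = (T - 7*sqrt(9 + T**2))/(2*T))
z(E, w) = -11/2 - 7*sqrt(5)/4 (z(E, w) = (1/2)*(6 - 7*sqrt(9 + 6**2))/6 - 1*6 = (1/2)*(1/6)*(6 - 7*sqrt(9 + 36)) - 6 = (1/2)*(1/6)*(6 - 21*sqrt(5)) - 6 = (1/2 - 7*sqrt(5)/4) - 6 = -11/2 - 7*sqrt(5)/4)
575*z(-2, 4) = 575*(-11/2 - 7*sqrt(5)/4) = -6325/2 - 4025*sqrt(5)/4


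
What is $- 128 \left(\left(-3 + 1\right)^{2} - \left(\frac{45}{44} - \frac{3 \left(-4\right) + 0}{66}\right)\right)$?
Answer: $- \frac{3936}{11} \approx -357.82$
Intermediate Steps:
$- 128 \left(\left(-3 + 1\right)^{2} - \left(\frac{45}{44} - \frac{3 \left(-4\right) + 0}{66}\right)\right) = - 128 \left(\left(-2\right)^{2} - \left(\frac{45}{44} - \left(-12 + 0\right) \frac{1}{66}\right)\right) = - 128 \left(4 - \frac{53}{44}\right) = \left(-128\right) \frac{123}{44} = - \frac{3936}{11}$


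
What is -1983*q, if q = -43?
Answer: 85269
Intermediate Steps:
-1983*q = -1983*(-43) = 85269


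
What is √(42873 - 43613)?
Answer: 2*I*√185 ≈ 27.203*I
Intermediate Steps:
√(42873 - 43613) = √(-740) = 2*I*√185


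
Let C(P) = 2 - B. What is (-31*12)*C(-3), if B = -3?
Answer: -1860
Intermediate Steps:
C(P) = 5 (C(P) = 2 - 1*(-3) = 2 + 3 = 5)
(-31*12)*C(-3) = -31*12*5 = -372*5 = -1860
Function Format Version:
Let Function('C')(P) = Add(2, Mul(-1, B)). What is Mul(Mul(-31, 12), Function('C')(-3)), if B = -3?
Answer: -1860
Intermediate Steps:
Function('C')(P) = 5 (Function('C')(P) = Add(2, Mul(-1, -3)) = Add(2, 3) = 5)
Mul(Mul(-31, 12), Function('C')(-3)) = Mul(Mul(-31, 12), 5) = Mul(-372, 5) = -1860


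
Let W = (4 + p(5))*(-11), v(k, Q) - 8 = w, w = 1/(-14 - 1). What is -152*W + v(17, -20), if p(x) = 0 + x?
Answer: 225839/15 ≈ 15056.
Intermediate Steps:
w = -1/15 (w = 1/(-15) = -1/15 ≈ -0.066667)
v(k, Q) = 119/15 (v(k, Q) = 8 - 1/15 = 119/15)
p(x) = x
W = -99 (W = (4 + 5)*(-11) = 9*(-11) = -99)
-152*W + v(17, -20) = -152*(-99) + 119/15 = 15048 + 119/15 = 225839/15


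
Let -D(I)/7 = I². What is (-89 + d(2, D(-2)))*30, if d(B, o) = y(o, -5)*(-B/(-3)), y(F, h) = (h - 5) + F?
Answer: -3430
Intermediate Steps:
y(F, h) = -5 + F + h (y(F, h) = (-5 + h) + F = -5 + F + h)
D(I) = -7*I²
d(B, o) = B*(-10 + o)/3 (d(B, o) = (-5 + o - 5)*(-B/(-3)) = (-10 + o)*(-B*(-⅓)) = (-10 + o)*(B/3) = B*(-10 + o)/3)
(-89 + d(2, D(-2)))*30 = (-89 + (⅓)*2*(-10 - 7*(-2)²))*30 = (-89 + (⅓)*2*(-10 - 7*4))*30 = (-89 + (⅓)*2*(-10 - 28))*30 = (-89 + (⅓)*2*(-38))*30 = (-89 - 76/3)*30 = -343/3*30 = -3430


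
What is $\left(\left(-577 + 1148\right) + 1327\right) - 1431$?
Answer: $467$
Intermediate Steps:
$\left(\left(-577 + 1148\right) + 1327\right) - 1431 = \left(571 + 1327\right) - 1431 = 1898 - 1431 = 467$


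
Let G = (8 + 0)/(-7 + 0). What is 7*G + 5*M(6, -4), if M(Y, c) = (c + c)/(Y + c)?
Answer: -28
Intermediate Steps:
M(Y, c) = 2*c/(Y + c) (M(Y, c) = (2*c)/(Y + c) = 2*c/(Y + c))
G = -8/7 (G = 8/(-7) = 8*(-⅐) = -8/7 ≈ -1.1429)
7*G + 5*M(6, -4) = 7*(-8/7) + 5*(2*(-4)/(6 - 4)) = -8 + 5*(2*(-4)/2) = -8 + 5*(2*(-4)*(½)) = -8 + 5*(-4) = -8 - 20 = -28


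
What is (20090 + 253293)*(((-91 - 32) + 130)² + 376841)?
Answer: 103035318870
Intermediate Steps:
(20090 + 253293)*(((-91 - 32) + 130)² + 376841) = 273383*((-123 + 130)² + 376841) = 273383*(7² + 376841) = 273383*(49 + 376841) = 273383*376890 = 103035318870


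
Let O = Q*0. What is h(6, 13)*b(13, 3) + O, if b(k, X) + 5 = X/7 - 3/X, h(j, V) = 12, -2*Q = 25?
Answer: -468/7 ≈ -66.857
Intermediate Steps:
Q = -25/2 (Q = -½*25 = -25/2 ≈ -12.500)
b(k, X) = -5 - 3/X + X/7 (b(k, X) = -5 + (X/7 - 3/X) = -5 + (-3/X + X/7) = -5 - 3/X + X/7)
O = 0 (O = -25/2*0 = 0)
h(6, 13)*b(13, 3) + O = 12*(-5 - 3/3 + (⅐)*3) + 0 = 12*(-5 - 3*⅓ + 3/7) + 0 = 12*(-5 - 1 + 3/7) + 0 = 12*(-39/7) + 0 = -468/7 + 0 = -468/7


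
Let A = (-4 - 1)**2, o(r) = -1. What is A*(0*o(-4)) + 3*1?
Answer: 3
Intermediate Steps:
A = 25 (A = (-5)**2 = 25)
A*(0*o(-4)) + 3*1 = 25*(0*(-1)) + 3*1 = 25*0 + 3 = 0 + 3 = 3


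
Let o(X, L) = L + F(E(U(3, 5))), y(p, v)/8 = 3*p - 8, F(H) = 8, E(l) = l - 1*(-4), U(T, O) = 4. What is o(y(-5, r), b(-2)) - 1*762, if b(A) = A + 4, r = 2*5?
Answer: -752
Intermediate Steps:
E(l) = 4 + l (E(l) = l + 4 = 4 + l)
r = 10
y(p, v) = -64 + 24*p (y(p, v) = 8*(3*p - 8) = 8*(-8 + 3*p) = -64 + 24*p)
b(A) = 4 + A
o(X, L) = 8 + L (o(X, L) = L + 8 = 8 + L)
o(y(-5, r), b(-2)) - 1*762 = (8 + (4 - 2)) - 1*762 = (8 + 2) - 762 = 10 - 762 = -752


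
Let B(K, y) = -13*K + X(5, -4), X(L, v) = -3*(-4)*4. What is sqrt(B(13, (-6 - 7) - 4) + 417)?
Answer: 2*sqrt(74) ≈ 17.205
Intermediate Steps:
X(L, v) = 48 (X(L, v) = 12*4 = 48)
B(K, y) = 48 - 13*K (B(K, y) = -13*K + 48 = 48 - 13*K)
sqrt(B(13, (-6 - 7) - 4) + 417) = sqrt((48 - 13*13) + 417) = sqrt((48 - 169) + 417) = sqrt(-121 + 417) = sqrt(296) = 2*sqrt(74)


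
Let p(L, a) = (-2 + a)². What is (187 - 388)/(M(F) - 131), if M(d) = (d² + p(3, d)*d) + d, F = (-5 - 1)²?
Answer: -201/42817 ≈ -0.0046944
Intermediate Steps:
F = 36 (F = (-6)² = 36)
M(d) = d + d² + d*(-2 + d)² (M(d) = (d² + (-2 + d)²*d) + d = (d² + d*(-2 + d)²) + d = d + d² + d*(-2 + d)²)
(187 - 388)/(M(F) - 131) = (187 - 388)/(36*(1 + 36 + (-2 + 36)²) - 131) = -201/(36*(1 + 36 + 34²) - 131) = -201/(36*(1 + 36 + 1156) - 131) = -201/(36*1193 - 131) = -201/(42948 - 131) = -201/42817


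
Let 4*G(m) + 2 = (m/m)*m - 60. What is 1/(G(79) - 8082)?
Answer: -4/32311 ≈ -0.00012380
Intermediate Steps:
G(m) = -31/2 + m/4 (G(m) = -½ + ((m/m)*m - 60)/4 = -½ + (1*m - 60)/4 = -½ + (m - 60)/4 = -½ + (-60 + m)/4 = -½ + (-15 + m/4) = -31/2 + m/4)
1/(G(79) - 8082) = 1/((-31/2 + (¼)*79) - 8082) = 1/((-31/2 + 79/4) - 8082) = 1/(17/4 - 8082) = 1/(-32311/4) = -4/32311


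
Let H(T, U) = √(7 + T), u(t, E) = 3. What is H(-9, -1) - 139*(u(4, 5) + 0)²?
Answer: -1251 + I*√2 ≈ -1251.0 + 1.4142*I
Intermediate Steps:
H(-9, -1) - 139*(u(4, 5) + 0)² = √(7 - 9) - 139*(3 + 0)² = √(-2) - 139*3² = I*√2 - 139*9 = I*√2 - 1251 = -1251 + I*√2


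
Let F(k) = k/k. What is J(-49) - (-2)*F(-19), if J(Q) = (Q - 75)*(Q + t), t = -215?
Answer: 32738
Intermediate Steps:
J(Q) = (-215 + Q)*(-75 + Q) (J(Q) = (Q - 75)*(Q - 215) = (-75 + Q)*(-215 + Q) = (-215 + Q)*(-75 + Q))
F(k) = 1
J(-49) - (-2)*F(-19) = (16125 + (-49)² - 290*(-49)) - (-2) = (16125 + 2401 + 14210) - 1*(-2) = 32736 + 2 = 32738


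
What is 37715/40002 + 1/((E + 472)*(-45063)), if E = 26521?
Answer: 15291993772561/16219285043706 ≈ 0.94283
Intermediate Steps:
37715/40002 + 1/((E + 472)*(-45063)) = 37715/40002 + 1/((26521 + 472)*(-45063)) = 37715*(1/40002) - 1/45063/26993 = 37715/40002 + (1/26993)*(-1/45063) = 37715/40002 - 1/1216385559 = 15291993772561/16219285043706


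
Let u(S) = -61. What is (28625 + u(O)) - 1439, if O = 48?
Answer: 27125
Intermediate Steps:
(28625 + u(O)) - 1439 = (28625 - 61) - 1439 = 28564 - 1439 = 27125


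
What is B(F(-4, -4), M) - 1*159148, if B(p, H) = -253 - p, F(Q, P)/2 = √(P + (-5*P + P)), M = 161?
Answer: -159401 - 4*√3 ≈ -1.5941e+5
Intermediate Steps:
F(Q, P) = 2*√3*√(-P) (F(Q, P) = 2*√(P + (-5*P + P)) = 2*√(P - 4*P) = 2*√(-3*P) = 2*(√3*√(-P)) = 2*√3*√(-P))
B(F(-4, -4), M) - 1*159148 = (-253 - 2*√3*√(-1*(-4))) - 1*159148 = (-253 - 2*√3*√4) - 159148 = (-253 - 2*√3*2) - 159148 = (-253 - 4*√3) - 159148 = -159401 - 4*√3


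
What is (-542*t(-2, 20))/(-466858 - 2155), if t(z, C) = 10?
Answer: 5420/469013 ≈ 0.011556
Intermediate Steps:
(-542*t(-2, 20))/(-466858 - 2155) = (-542*10)/(-466858 - 2155) = -5420/(-469013) = -5420*(-1/469013) = 5420/469013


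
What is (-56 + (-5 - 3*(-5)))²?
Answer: 2116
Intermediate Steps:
(-56 + (-5 - 3*(-5)))² = (-56 + (-5 + 15))² = (-56 + 10)² = (-46)² = 2116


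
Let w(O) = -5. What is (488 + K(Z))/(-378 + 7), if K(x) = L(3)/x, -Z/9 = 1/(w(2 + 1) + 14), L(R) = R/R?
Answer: -487/371 ≈ -1.3127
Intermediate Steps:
L(R) = 1
Z = -1 (Z = -9/(-5 + 14) = -9/9 = -9*⅑ = -1)
K(x) = 1/x
(488 + K(Z))/(-378 + 7) = (488 + 1/(-1))/(-378 + 7) = (488 - 1)/(-371) = 487*(-1/371) = -487/371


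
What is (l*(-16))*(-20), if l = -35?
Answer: -11200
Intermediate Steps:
(l*(-16))*(-20) = -35*(-16)*(-20) = 560*(-20) = -11200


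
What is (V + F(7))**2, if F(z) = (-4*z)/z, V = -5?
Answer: 81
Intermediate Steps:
F(z) = -4
(V + F(7))**2 = (-5 - 4)**2 = (-9)**2 = 81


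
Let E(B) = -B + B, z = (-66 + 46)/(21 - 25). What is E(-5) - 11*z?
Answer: -55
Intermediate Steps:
z = 5 (z = -20/(-4) = -20*(-¼) = 5)
E(B) = 0
E(-5) - 11*z = 0 - 11*5 = 0 - 55 = -55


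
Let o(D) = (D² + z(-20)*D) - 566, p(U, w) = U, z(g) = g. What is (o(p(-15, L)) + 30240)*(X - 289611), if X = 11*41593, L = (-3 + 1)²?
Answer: 5070774488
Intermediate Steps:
L = 4 (L = (-2)² = 4)
X = 457523
o(D) = -566 + D² - 20*D (o(D) = (D² - 20*D) - 566 = -566 + D² - 20*D)
(o(p(-15, L)) + 30240)*(X - 289611) = ((-566 + (-15)² - 20*(-15)) + 30240)*(457523 - 289611) = ((-566 + 225 + 300) + 30240)*167912 = (-41 + 30240)*167912 = 30199*167912 = 5070774488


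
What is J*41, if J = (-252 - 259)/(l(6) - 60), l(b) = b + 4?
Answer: 20951/50 ≈ 419.02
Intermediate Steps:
l(b) = 4 + b
J = 511/50 (J = (-252 - 259)/((4 + 6) - 60) = -511/(10 - 60) = -511/(-50) = -511*(-1/50) = 511/50 ≈ 10.220)
J*41 = (511/50)*41 = 20951/50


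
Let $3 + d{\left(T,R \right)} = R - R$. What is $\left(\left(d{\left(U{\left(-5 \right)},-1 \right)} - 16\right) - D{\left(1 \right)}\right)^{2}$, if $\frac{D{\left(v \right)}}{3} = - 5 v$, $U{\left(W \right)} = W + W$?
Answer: $16$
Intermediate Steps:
$U{\left(W \right)} = 2 W$
$d{\left(T,R \right)} = -3$ ($d{\left(T,R \right)} = -3 + \left(R - R\right) = -3 + 0 = -3$)
$D{\left(v \right)} = - 15 v$ ($D{\left(v \right)} = 3 \left(- 5 v\right) = - 15 v$)
$\left(\left(d{\left(U{\left(-5 \right)},-1 \right)} - 16\right) - D{\left(1 \right)}\right)^{2} = \left(\left(-3 - 16\right) - \left(-15\right) 1\right)^{2} = \left(\left(-3 - 16\right) - -15\right)^{2} = \left(-19 + 15\right)^{2} = \left(-4\right)^{2} = 16$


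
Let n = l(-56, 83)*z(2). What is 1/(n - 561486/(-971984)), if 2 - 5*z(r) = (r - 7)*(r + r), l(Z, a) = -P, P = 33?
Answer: -2429960/351426477 ≈ -0.0069146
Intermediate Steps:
l(Z, a) = -33 (l(Z, a) = -1*33 = -33)
z(r) = ⅖ - 2*r*(-7 + r)/5 (z(r) = ⅖ - (r - 7)*(r + r)/5 = ⅖ - (-7 + r)*2*r/5 = ⅖ - 2*r*(-7 + r)/5)
n = -726/5 (n = -33*(⅖ - ⅖*2² + (14/5)*2) = -33*(⅖ - ⅖*4 + 28/5) = -33*(⅖ - 8/5 + 28/5) = -33*22/5 = -726/5 ≈ -145.20)
1/(n - 561486/(-971984)) = 1/(-726/5 - 561486/(-971984)) = 1/(-726/5 - 561486*(-1/971984)) = 1/(-726/5 + 280743/485992) = 1/(-351426477/2429960) = -2429960/351426477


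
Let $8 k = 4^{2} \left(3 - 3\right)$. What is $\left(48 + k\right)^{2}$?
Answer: $2304$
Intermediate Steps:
$k = 0$ ($k = \frac{4^{2} \left(3 - 3\right)}{8} = \frac{16 \cdot 0}{8} = \frac{1}{8} \cdot 0 = 0$)
$\left(48 + k\right)^{2} = \left(48 + 0\right)^{2} = 48^{2} = 2304$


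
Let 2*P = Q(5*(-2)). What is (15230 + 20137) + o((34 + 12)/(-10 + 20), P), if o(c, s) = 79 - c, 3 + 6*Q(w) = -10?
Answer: 177207/5 ≈ 35441.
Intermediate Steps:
Q(w) = -13/6 (Q(w) = -½ + (⅙)*(-10) = -½ - 5/3 = -13/6)
P = -13/12 (P = (½)*(-13/6) = -13/12 ≈ -1.0833)
(15230 + 20137) + o((34 + 12)/(-10 + 20), P) = (15230 + 20137) + (79 - (34 + 12)/(-10 + 20)) = 35367 + (79 - 46/10) = 35367 + (79 - 1*23/5) = 35367 + (79 - 23/5) = 35367 + 372/5 = 177207/5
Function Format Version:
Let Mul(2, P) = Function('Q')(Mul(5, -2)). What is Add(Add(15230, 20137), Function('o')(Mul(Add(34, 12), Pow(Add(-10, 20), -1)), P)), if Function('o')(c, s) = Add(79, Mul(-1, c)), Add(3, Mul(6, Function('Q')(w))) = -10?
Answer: Rational(177207, 5) ≈ 35441.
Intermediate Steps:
Function('Q')(w) = Rational(-13, 6) (Function('Q')(w) = Add(Rational(-1, 2), Mul(Rational(1, 6), -10)) = Add(Rational(-1, 2), Rational(-5, 3)) = Rational(-13, 6))
P = Rational(-13, 12) (P = Mul(Rational(1, 2), Rational(-13, 6)) = Rational(-13, 12) ≈ -1.0833)
Add(Add(15230, 20137), Function('o')(Mul(Add(34, 12), Pow(Add(-10, 20), -1)), P)) = Add(Add(15230, 20137), Add(79, Mul(-1, Mul(Add(34, 12), Pow(Add(-10, 20), -1))))) = Add(35367, Add(79, Mul(-1, Mul(46, Pow(10, -1))))) = Add(35367, Add(79, Mul(-1, Mul(46, Rational(1, 10))))) = Add(35367, Add(79, Mul(-1, Rational(23, 5)))) = Add(35367, Add(79, Rational(-23, 5))) = Add(35367, Rational(372, 5)) = Rational(177207, 5)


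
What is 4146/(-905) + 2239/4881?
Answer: -18210331/4417305 ≈ -4.1225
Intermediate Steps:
4146/(-905) + 2239/4881 = 4146*(-1/905) + 2239*(1/4881) = -4146/905 + 2239/4881 = -18210331/4417305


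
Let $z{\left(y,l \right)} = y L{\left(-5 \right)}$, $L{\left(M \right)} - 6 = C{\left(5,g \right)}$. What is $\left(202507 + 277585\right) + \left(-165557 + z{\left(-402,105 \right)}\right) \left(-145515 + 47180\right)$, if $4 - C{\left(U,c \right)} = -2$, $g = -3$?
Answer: $16754895727$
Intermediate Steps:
$C{\left(U,c \right)} = 6$ ($C{\left(U,c \right)} = 4 - -2 = 4 + 2 = 6$)
$L{\left(M \right)} = 12$ ($L{\left(M \right)} = 6 + 6 = 12$)
$z{\left(y,l \right)} = 12 y$ ($z{\left(y,l \right)} = y 12 = 12 y$)
$\left(202507 + 277585\right) + \left(-165557 + z{\left(-402,105 \right)}\right) \left(-145515 + 47180\right) = \left(202507 + 277585\right) + \left(-165557 + 12 \left(-402\right)\right) \left(-145515 + 47180\right) = 480092 + \left(-165557 - 4824\right) \left(-98335\right) = 480092 - -16754415635 = 480092 + 16754415635 = 16754895727$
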